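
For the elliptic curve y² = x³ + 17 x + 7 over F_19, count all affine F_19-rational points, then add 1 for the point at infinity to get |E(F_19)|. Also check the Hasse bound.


Affine points = {(0, 8), (0, 11), (1, 5), (1, 14), (2, 7), (2, 12), (3, 3), (3, 16), (4, 5), (4, 14), (8, 3), (8, 16), (11, 9), (11, 10), (12, 1), (12, 18), (14, 5), (14, 14), (16, 9), (16, 10)}; affine count = 20; |E(F_19)| = 21.

Discriminant check: Δ ∝ 4a³ + 27b² = 4·17³ + 27·7² = 4·4913 + 27·49 ≡ 18 (mod 19). Nonzero ⇒ E is nonsingular.
For each x ∈ F_19, compute rhs = x³ + 17·x + 7 mod 19, then count y ∈ F_19 with y² ≡ rhs.
  x = 0: rhs = 7, matching y values: 8, 11 (2 points).
  x = 1: rhs = 6, matching y values: 5, 14 (2 points).
  x = 2: rhs = 11, matching y values: 7, 12 (2 points).
  x = 3: rhs = 9, matching y values: 3, 16 (2 points).
  x = 4: rhs = 6, matching y values: 5, 14 (2 points).
  x = 5: rhs = 8, matching y values: none (0 points).
  x = 6: rhs = 2, matching y values: none (0 points).
  x = 7: rhs = 13, matching y values: none (0 points).
  x = 8: rhs = 9, matching y values: 3, 16 (2 points).
  x = 9: rhs = 15, matching y values: none (0 points).
  x = 10: rhs = 18, matching y values: none (0 points).
  x = 11: rhs = 5, matching y values: 9, 10 (2 points).
  x = 12: rhs = 1, matching y values: 1, 18 (2 points).
  x = 13: rhs = 12, matching y values: none (0 points).
  x = 14: rhs = 6, matching y values: 5, 14 (2 points).
  x = 15: rhs = 8, matching y values: none (0 points).
  x = 16: rhs = 5, matching y values: 9, 10 (2 points).
  x = 17: rhs = 3, matching y values: none (0 points).
  x = 18: rhs = 8, matching y values: none (0 points).
Total affine count: 20.
Full point count |E(F_19)| = 20 + 1 = 21.
Hasse bound: |21 − (19+1)| = |1| = 1 ≤ 2√19 ≈ 8.7178 ✓.


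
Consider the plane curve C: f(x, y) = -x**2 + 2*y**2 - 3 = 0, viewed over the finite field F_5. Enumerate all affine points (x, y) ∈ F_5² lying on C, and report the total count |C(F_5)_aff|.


Affine F_5-points: {(0, 2), (0, 3), (2, 1), (2, 4), (3, 1), (3, 4)}; count = 6.

For each of the 25 pairs (x, y) ∈ F_5², evaluate f(x, y) mod 5. Record the zeros.
  x = 0: [0↦2, 1↦4, 2↦0, 3↦0, 4↦4]  zeros at y ∈ {2, 3}
  x = 1: [0↦1, 1↦3, 2↦4, 3↦4, 4↦3]  zeros at y ∈ ∅
  x = 2: [0↦3, 1↦0, 2↦1, 3↦1, 4↦0]  zeros at y ∈ {1, 4}
  x = 3: [0↦3, 1↦0, 2↦1, 3↦1, 4↦0]  zeros at y ∈ {1, 4}
  x = 4: [0↦1, 1↦3, 2↦4, 3↦4, 4↦3]  zeros at y ∈ ∅
Collecting zeros: affine points = {(0, 2), (0, 3), (2, 1), (2, 4), (3, 1), (3, 4)}.
Total count |C(F_5)_aff| = 6.


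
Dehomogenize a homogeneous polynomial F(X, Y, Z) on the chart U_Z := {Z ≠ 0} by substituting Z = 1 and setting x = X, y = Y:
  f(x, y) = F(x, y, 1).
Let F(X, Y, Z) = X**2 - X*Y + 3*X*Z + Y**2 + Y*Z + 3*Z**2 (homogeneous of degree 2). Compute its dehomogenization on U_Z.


f(x, y) = x**2 - x*y + 3*x + y**2 + y + 3

On U_Z we set Z = 1. Each monomial c·X^i·Y^j·Z^k in F becomes c·x^i·y^j·1^k = c·x^i·y^j.
Substituting Z = 1: F(X, Y, 1) = x**2 - x*y + 3*x + y**2 + y + 3.
Note: deg(f) ≤ deg(F) = 2; strict inequality happens when F is divisible by Z (lost terms).


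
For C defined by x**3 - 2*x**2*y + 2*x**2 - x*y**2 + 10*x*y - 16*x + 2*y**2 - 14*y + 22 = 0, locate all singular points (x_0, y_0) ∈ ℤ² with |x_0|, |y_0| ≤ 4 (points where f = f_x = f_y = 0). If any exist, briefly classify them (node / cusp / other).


Singular points: {(1, 3)}; classification: node.

Compute partial derivatives:
  f_x = 3*x**2 - 4*x*y + 4*x - y**2 + 10*y - 16.
  f_y = -2*x**2 - 2*x*y + 10*x + 4*y - 14.
Scan x_0 ∈ {−4, ..., 4}. For each x_0, f_y(x_0, y) is a polynomial in y; find its integer roots y ∈ {−4, ..., 4}, then test f_x and f at those candidates.
  x = -4: f_y(-4, y) = 12*y - 86; no integer root y with |y| ≤ 4.
  x = -3: f_y(-3, y) = 10*y - 62; no integer root y with |y| ≤ 4.
  x = -2: f_y(-2, y) = 8*y - 42; no integer root y with |y| ≤ 4.
  x = -1: f_y(-1, y) = 6*y - 26; no integer root y with |y| ≤ 4.
  x = 0: f_y(0, y) = 4*y - 14; no integer root y with |y| ≤ 4.
  x = 1: f_y(1, y) = 2*y - 6; vanishes at y ∈ {3}. (1, 3): f_x = 0, f = 0 — SINGULAR.
  x = 2: f_y(2, y) = -2; no integer root y with |y| ≤ 4.
  x = 3: f_y(3, y) = -2*y - 2; vanishes at y ∈ {-1}. (3, -1): f_x = 24 ≠ 0.
  x = 4: f_y(4, y) = -4*y - 6; no integer root y with |y| ≤ 4.
Only singular point on the grid: (1, 3).
Classify: substitute x = 1 + u, y = 3 + v and expand: f = u**3 - 2*u**2*v - u**2 - u*v**2 + v**2.
No constant or linear terms (consistent with a singular point). Quadratic part: -u**2 + v**2. Cubic part: u**3 - 2*u**2*v - u*v**2.
The quadratic part v**2 - u**2 = (v − u)(v + u) splits into two distinct linear factors, so there are two distinct tangent lines y − 3 = ±(x − 1) — this is a node (ordinary double point).
Classification: node.


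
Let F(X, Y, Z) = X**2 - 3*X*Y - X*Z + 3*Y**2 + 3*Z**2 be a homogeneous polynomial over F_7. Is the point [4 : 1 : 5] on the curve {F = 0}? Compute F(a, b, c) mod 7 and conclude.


F(4,1,5) ≡ 6 (mod 7); P is NOT on the curve.

Evaluate F(4, 1, 5) term-by-term (mod 7).
  X**2 ↦ 1·16·1·1 = 16
  -3*X*Y ↦ -3·4·1·1 = -12
  -X*Z ↦ -1·4·1·5 = -20
  3*Y**2 ↦ 3·1·1·1 = 3
  3*Z**2 ↦ 3·1·1·25 = 75
Sum: F(4, 1, 5) = (16) + (-12) + (-20) + (3) + (75) = 62.
Reducing mod 7: 62 ≡ 6 (mod 7).
Since F(a, b, c) ≡ 6 ≠ 0 (mod 7), P does NOT lie on the curve.


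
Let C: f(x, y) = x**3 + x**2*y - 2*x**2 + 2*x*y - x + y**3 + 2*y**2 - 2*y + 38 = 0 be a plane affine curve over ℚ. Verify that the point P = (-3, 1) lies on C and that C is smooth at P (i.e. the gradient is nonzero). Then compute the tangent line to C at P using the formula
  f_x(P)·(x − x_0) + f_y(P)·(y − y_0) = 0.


Tangent line at P: 34*x + 8*y + 94 = 0.

Step 1: f(-3, 1) = 0, so P lies on C.
Step 2: partial derivatives
  f_x(x, y) = 3*x**2 + 2*x*y - 4*x + 2*y - 1, f_y(x, y) = x**2 + 2*x + 3*y**2 + 4*y - 2.
  f_x(P) = 34, f_y(P) = 8 (gradient nonzero, so P is smooth).
Step 3: tangent line at P: 34·(x − -3) + 8·(y − 1) = 0.
Expanding: 34*x + 8*y + 94 = 0.


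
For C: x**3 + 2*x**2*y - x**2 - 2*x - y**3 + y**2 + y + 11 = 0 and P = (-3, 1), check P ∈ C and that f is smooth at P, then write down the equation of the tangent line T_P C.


Tangent line at P: 19*x + 18*y + 39 = 0.

Step 1: f(-3, 1) = 0, so P lies on C.
Step 2: partial derivatives
  f_x(x, y) = 3*x**2 + 4*x*y - 2*x - 2, f_y(x, y) = 2*x**2 - 3*y**2 + 2*y + 1.
  f_x(P) = 19, f_y(P) = 18 (gradient nonzero, so P is smooth).
Step 3: tangent line at P: 19·(x − -3) + 18·(y − 1) = 0.
Expanding: 19*x + 18*y + 39 = 0.


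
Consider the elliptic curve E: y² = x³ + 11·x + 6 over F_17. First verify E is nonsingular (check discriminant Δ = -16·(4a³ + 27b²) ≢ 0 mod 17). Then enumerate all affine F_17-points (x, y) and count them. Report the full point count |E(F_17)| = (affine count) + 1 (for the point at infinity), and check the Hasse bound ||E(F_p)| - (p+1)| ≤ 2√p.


Affine points = {(1, 1), (1, 16), (2, 6), (2, 11), (3, 7), (3, 10), (5, 4), (5, 13), (6, 4), (6, 13), (7, 1), (7, 16), (9, 1), (9, 16), (11, 8), (11, 9), (12, 8), (12, 9), (13, 0)}; affine count = 19; |E(F_17)| = 20.

Discriminant check: Δ ∝ 4a³ + 27b² = 4·11³ + 27·6² = 4·1331 + 27·36 ≡ 6 (mod 17). Nonzero ⇒ E is nonsingular.
For each x ∈ F_17, compute rhs = x³ + 11·x + 6 mod 17, then count y ∈ F_17 with y² ≡ rhs.
  x = 0: rhs = 6, matching y values: none (0 points).
  x = 1: rhs = 1, matching y values: 1, 16 (2 points).
  x = 2: rhs = 2, matching y values: 6, 11 (2 points).
  x = 3: rhs = 15, matching y values: 7, 10 (2 points).
  x = 4: rhs = 12, matching y values: none (0 points).
  x = 5: rhs = 16, matching y values: 4, 13 (2 points).
  x = 6: rhs = 16, matching y values: 4, 13 (2 points).
  x = 7: rhs = 1, matching y values: 1, 16 (2 points).
  x = 8: rhs = 11, matching y values: none (0 points).
  x = 9: rhs = 1, matching y values: 1, 16 (2 points).
  x = 10: rhs = 11, matching y values: none (0 points).
  x = 11: rhs = 13, matching y values: 8, 9 (2 points).
  x = 12: rhs = 13, matching y values: 8, 9 (2 points).
  x = 13: rhs = 0, matching y values: 0 (1 points).
  x = 14: rhs = 14, matching y values: none (0 points).
  x = 15: rhs = 10, matching y values: none (0 points).
  x = 16: rhs = 11, matching y values: none (0 points).
Total affine count: 19.
Full point count |E(F_17)| = 19 + 1 = 20.
Hasse bound: |20 − (17+1)| = |2| = 2 ≤ 2√17 ≈ 8.2462 ✓.


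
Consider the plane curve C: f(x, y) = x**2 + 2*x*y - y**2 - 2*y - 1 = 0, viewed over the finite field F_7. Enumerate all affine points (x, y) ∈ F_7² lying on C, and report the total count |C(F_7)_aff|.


Affine F_7-points: {(0, 6), (1, 0), (2, 3), (2, 6), (6, 0), (6, 3)}; count = 6.

For each of the 49 pairs (x, y) ∈ F_7², evaluate f(x, y) mod 7. Record the zeros.
  x = 0: [0↦6, 1↦3, 2↦5, 3↦5, 4↦3, 5↦6, 6↦0]  zeros at y ∈ {6}
  x = 1: [0↦0, 1↦6, 2↦3, 3↦5, 4↦5, 5↦3, 6↦6]  zeros at y ∈ {0}
  x = 2: [0↦3, 1↦4, 2↦3, 3↦0, 4↦2, 5↦2, 6↦0]  zeros at y ∈ {3, 6}
  x = 3: [0↦1, 1↦4, 2↦5, 3↦4, 4↦1, 5↦3, 6↦3]  zeros at y ∈ ∅
  x = 4: [0↦1, 1↦6, 2↦2, 3↦3, 4↦2, 5↦6, 6↦1]  zeros at y ∈ ∅
  x = 5: [0↦3, 1↦3, 2↦1, 3↦4, 4↦5, 5↦4, 6↦1]  zeros at y ∈ ∅
  x = 6: [0↦0, 1↦2, 2↦2, 3↦0, 4↦3, 5↦4, 6↦3]  zeros at y ∈ {0, 3}
Collecting zeros: affine points = {(0, 6), (1, 0), (2, 3), (2, 6), (6, 0), (6, 3)}.
Total count |C(F_7)_aff| = 6.


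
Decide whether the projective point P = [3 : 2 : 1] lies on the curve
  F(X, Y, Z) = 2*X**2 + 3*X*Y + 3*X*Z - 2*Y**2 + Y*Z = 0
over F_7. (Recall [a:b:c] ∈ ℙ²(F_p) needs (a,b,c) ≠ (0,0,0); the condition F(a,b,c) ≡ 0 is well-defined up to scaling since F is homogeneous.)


F(3,2,1) ≡ 4 (mod 7); P is NOT on the curve.

Evaluate F(3, 2, 1) term-by-term (mod 7).
  2*X**2 ↦ 2·9·1·1 = 18
  3*X*Y ↦ 3·3·2·1 = 18
  3*X*Z ↦ 3·3·1·1 = 9
  -2*Y**2 ↦ -2·1·4·1 = -8
  Y*Z ↦ 1·1·2·1 = 2
Sum: F(3, 2, 1) = (18) + (18) + (9) + (-8) + (2) = 39.
Reducing mod 7: 39 ≡ 4 (mod 7).
Since F(a, b, c) ≡ 4 ≠ 0 (mod 7), P does NOT lie on the curve.


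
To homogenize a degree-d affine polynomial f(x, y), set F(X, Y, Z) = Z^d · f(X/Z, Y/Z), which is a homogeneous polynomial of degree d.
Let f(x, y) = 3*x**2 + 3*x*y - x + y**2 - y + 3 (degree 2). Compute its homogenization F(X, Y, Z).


F(X, Y, Z) = 3*X**2 + 3*X*Y - X*Z + Y**2 - Y*Z + 3*Z**2

deg(f) = 2.
Substitute x = X/Z, y = Y/Z into f, then multiply by Z^2.
  monomial 3·x^2·y^0 ↦ 3·X^2·Y^0·Z^0.
  monomial 3·x^1·y^1 ↦ 3·X^1·Y^1·Z^0.
  monomial -1·x^1·y^0 ↦ -1·X^1·Y^0·Z^1.
  monomial 1·x^0·y^2 ↦ 1·X^0·Y^2·Z^0.
  monomial -1·x^0·y^1 ↦ -1·X^0·Y^1·Z^1.
  monomial 3·x^0·y^0 ↦ 3·X^0·Y^0·Z^2.
Collecting: F(X, Y, Z) = 3*X**2 + 3*X*Y - X*Z + Y**2 - Y*Z + 3*Z**2.


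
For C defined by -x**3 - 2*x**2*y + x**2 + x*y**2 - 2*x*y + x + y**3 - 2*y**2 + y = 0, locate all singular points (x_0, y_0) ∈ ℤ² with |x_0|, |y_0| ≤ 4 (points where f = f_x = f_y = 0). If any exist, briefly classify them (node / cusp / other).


Singular points: {(0, 1)}; classification: node.

Compute partial derivatives:
  f_x = -3*x**2 - 4*x*y + 2*x + y**2 - 2*y + 1.
  f_y = -2*x**2 + 2*x*y - 2*x + 3*y**2 - 4*y + 1.
Scan x_0 ∈ {−4, ..., 4}. For each x_0, f_y(x_0, y) is a polynomial in y; find its integer roots y ∈ {−4, ..., 4}, then test f_x and f at those candidates.
  x = -4: f_y(-4, y) = 3*y**2 - 12*y - 23; no integer root y with |y| ≤ 4.
  x = -3: f_y(-3, y) = 3*y**2 - 10*y - 11; no integer root y with |y| ≤ 4.
  x = -2: f_y(-2, y) = 3*y**2 - 8*y - 3; vanishes at y ∈ {3}. (-2, 3): f_x = 12 ≠ 0.
  x = -1: f_y(-1, y) = 3*y**2 - 6*y + 1; no integer root y with |y| ≤ 4.
  x = 0: f_y(0, y) = 3*y**2 - 4*y + 1; vanishes at y ∈ {1}. (0, 1): f_x = 0, f = 0 — SINGULAR.
  x = 1: f_y(1, y) = 3*y**2 - 2*y - 3; no integer root y with |y| ≤ 4.
  x = 2: f_y(2, y) = 3*y**2 - 11; no integer root y with |y| ≤ 4.
  x = 3: f_y(3, y) = 3*y**2 + 2*y - 23; no integer root y with |y| ≤ 4.
  x = 4: f_y(4, y) = 3*y**2 + 4*y - 39; vanishes at y ∈ {3}. (4, 3): f_x = -84 ≠ 0.
Only singular point on the grid: (0, 1).
Classify: substitute x = 0 + u, y = 1 + v and expand: f = -u**3 - 2*u**2*v - u**2 + u*v**2 + v**3 + v**2.
No constant or linear terms (consistent with a singular point). Quadratic part: -u**2 + v**2. Cubic part: -u**3 - 2*u**2*v + u*v**2 + v**3.
The quadratic part v**2 - u**2 = (v − u)(v + u) splits into two distinct linear factors, so there are two distinct tangent lines y − 1 = ±(x − 0) — this is a node (ordinary double point).
Classification: node.


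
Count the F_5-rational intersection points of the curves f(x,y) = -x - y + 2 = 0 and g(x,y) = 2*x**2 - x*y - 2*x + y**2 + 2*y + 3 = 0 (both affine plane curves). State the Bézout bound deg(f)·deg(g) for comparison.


Common zeros: {(1, 1), (4, 3)}; count = 2; Bézout bound = 2.

deg(f) = 1, deg(g) = 2, so Bézout bound = 2.
Scan x ∈ F_5. For each x, list the y ∈ F_5 with f(x, y) ≡ 0 and those with g(x, y) ≡ 0 (mod 5); the common zeros in that column are the intersection.
  x = 0: f ≡ 0 at y ∈ {2}; g ≡ 0 at y ∈ ∅; common: ∅.
  x = 1: f ≡ 0 at y ∈ {1}; g ≡ 0 at y ∈ {1, 3}; common: {1}.
  x = 2: f ≡ 0 at y ∈ {0}; g ≡ 0 at y ∈ ∅; common: ∅.
  x = 3: f ≡ 0 at y ∈ {4}; g ≡ 0 at y ∈ {0, 1}; common: ∅.
  x = 4: f ≡ 0 at y ∈ {3}; g ≡ 0 at y ∈ {3, 4}; common: {3}.
Collecting: common zeros = {(1, 1), (4, 3)}, so the count is 2.
Comparison with the Bézout bound: 2 ≤ 2 = deg(f)·deg(g), as expected for curves with no common component (the bound is attained).


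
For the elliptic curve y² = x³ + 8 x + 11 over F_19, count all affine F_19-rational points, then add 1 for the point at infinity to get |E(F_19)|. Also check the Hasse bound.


Affine points = {(0, 7), (0, 12), (1, 1), (1, 18), (2, 4), (2, 15), (3, 9), (3, 10), (5, 9), (5, 10), (6, 3), (6, 16), (7, 7), (7, 12), (8, 6), (8, 13), (11, 9), (11, 10), (12, 7), (12, 12), (14, 6), (14, 13), (16, 6), (16, 13), (17, 5), (17, 14)}; affine count = 26; |E(F_19)| = 27.

Discriminant check: Δ ∝ 4a³ + 27b² = 4·8³ + 27·11² = 4·512 + 27·121 ≡ 14 (mod 19). Nonzero ⇒ E is nonsingular.
For each x ∈ F_19, compute rhs = x³ + 8·x + 11 mod 19, then count y ∈ F_19 with y² ≡ rhs.
  x = 0: rhs = 11, matching y values: 7, 12 (2 points).
  x = 1: rhs = 1, matching y values: 1, 18 (2 points).
  x = 2: rhs = 16, matching y values: 4, 15 (2 points).
  x = 3: rhs = 5, matching y values: 9, 10 (2 points).
  x = 4: rhs = 12, matching y values: none (0 points).
  x = 5: rhs = 5, matching y values: 9, 10 (2 points).
  x = 6: rhs = 9, matching y values: 3, 16 (2 points).
  x = 7: rhs = 11, matching y values: 7, 12 (2 points).
  x = 8: rhs = 17, matching y values: 6, 13 (2 points).
  x = 9: rhs = 14, matching y values: none (0 points).
  x = 10: rhs = 8, matching y values: none (0 points).
  x = 11: rhs = 5, matching y values: 9, 10 (2 points).
  x = 12: rhs = 11, matching y values: 7, 12 (2 points).
  x = 13: rhs = 13, matching y values: none (0 points).
  x = 14: rhs = 17, matching y values: 6, 13 (2 points).
  x = 15: rhs = 10, matching y values: none (0 points).
  x = 16: rhs = 17, matching y values: 6, 13 (2 points).
  x = 17: rhs = 6, matching y values: 5, 14 (2 points).
  x = 18: rhs = 2, matching y values: none (0 points).
Total affine count: 26.
Full point count |E(F_19)| = 26 + 1 = 27.
Hasse bound: |27 − (19+1)| = |7| = 7 ≤ 2√19 ≈ 8.7178 ✓.


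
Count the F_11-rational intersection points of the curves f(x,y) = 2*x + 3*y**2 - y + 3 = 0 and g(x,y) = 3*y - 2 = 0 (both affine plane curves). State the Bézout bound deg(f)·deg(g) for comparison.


Common zeros: {(0, 8)}; count = 1; Bézout bound = 2.

deg(f) = 2, deg(g) = 1, so Bézout bound = 2.
Scan x ∈ F_11. For each x, list the y ∈ F_11 with f(x, y) ≡ 0 and those with g(x, y) ≡ 0 (mod 11); the common zeros in that column are the intersection.
  x = 0: f ≡ 0 at y ∈ {7, 8}; g ≡ 0 at y ∈ {8}; common: {8}.
  x = 1: f ≡ 0 at y ∈ ∅; g ≡ 0 at y ∈ {8}; common: ∅.
  x = 2: f ≡ 0 at y ∈ {5, 10}; g ≡ 0 at y ∈ {8}; common: ∅.
  x = 3: f ≡ 0 at y ∈ {1, 3}; g ≡ 0 at y ∈ {8}; common: ∅.
  x = 4: f ≡ 0 at y ∈ {0, 4}; g ≡ 0 at y ∈ {8}; common: ∅.
  x = 5: f ≡ 0 at y ∈ ∅; g ≡ 0 at y ∈ {8}; common: ∅.
  x = 6: f ≡ 0 at y ∈ ∅; g ≡ 0 at y ∈ {8}; common: ∅.
  x = 7: f ≡ 0 at y ∈ ∅; g ≡ 0 at y ∈ {8}; common: ∅.
  x = 8: f ≡ 0 at y ∈ {6, 9}; g ≡ 0 at y ∈ {8}; common: ∅.
  x = 9: f ≡ 0 at y ∈ ∅; g ≡ 0 at y ∈ {8}; common: ∅.
  x = 10: f ≡ 0 at y ∈ {2}; g ≡ 0 at y ∈ {8}; common: ∅.
Collecting: common zeros = {(0, 8)}, so the count is 1.
Comparison with the Bézout bound: 1 ≤ 2 = deg(f)·deg(g), as expected for curves with no common component (the affine F_11-count falls short of the bound because intersections may lie at infinity, over extension fields, or carry multiplicity).


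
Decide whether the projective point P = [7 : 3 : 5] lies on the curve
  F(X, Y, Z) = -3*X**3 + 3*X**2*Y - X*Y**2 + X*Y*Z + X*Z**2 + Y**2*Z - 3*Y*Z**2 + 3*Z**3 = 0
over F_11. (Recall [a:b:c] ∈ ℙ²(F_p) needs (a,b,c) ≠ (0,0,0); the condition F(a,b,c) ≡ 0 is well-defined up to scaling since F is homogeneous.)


F(7,3,5) ≡ 0 (mod 11); P is on the curve.

Evaluate F(7, 3, 5) term-by-term (mod 11).
  -3*X**3 ↦ -3·343·1·1 = -1029
  3*X**2*Y ↦ 3·49·3·1 = 441
  -X*Y**2 ↦ -1·7·9·1 = -63
  X*Y*Z ↦ 1·7·3·5 = 105
  X*Z**2 ↦ 1·7·1·25 = 175
  Y**2*Z ↦ 1·1·9·5 = 45
  -3*Y*Z**2 ↦ -3·1·3·25 = -225
  3*Z**3 ↦ 3·1·1·125 = 375
Sum: F(7, 3, 5) = (-1029) + (441) + (-63) + (105) + (175) + (45) + (-225) + (375) = -176.
Reducing mod 11: -176 ≡ 0 (mod 11).
Since F(a, b, c) ≡ 0 (mod 11), P lies on the curve.


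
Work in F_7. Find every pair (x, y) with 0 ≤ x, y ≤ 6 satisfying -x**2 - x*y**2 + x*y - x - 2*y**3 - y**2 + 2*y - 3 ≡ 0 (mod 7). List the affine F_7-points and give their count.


Affine F_7-points: {(2, 6)}; count = 1.

For each of the 49 pairs (x, y) ∈ F_7², evaluate f(x, y) mod 7. Record the zeros.
  x = 0: [0↦4, 1↦3, 2↦2, 3↦3, 4↦1, 5↦5, 6↦3]  zeros at y ∈ ∅
  x = 1: [0↦2, 1↦1, 2↦5, 3↦2, 4↦1, 5↦4, 6↦6]  zeros at y ∈ ∅
  x = 2: [0↦5, 1↦4, 2↦6, 3↦6, 4↦6, 5↦1, 6↦0]  zeros at y ∈ {6}
  x = 3: [0↦6, 1↦5, 2↦5, 3↦1, 4↦2, 5↦3, 6↦6]  zeros at y ∈ ∅
  x = 4: [0↦5, 1↦4, 2↦2, 3↦1, 4↦3, 5↦3, 6↦3]  zeros at y ∈ ∅
  x = 5: [0↦2, 1↦1, 2↦4, 3↦6, 4↦2, 5↦1, 6↦5]  zeros at y ∈ ∅
  x = 6: [0↦4, 1↦3, 2↦4, 3↦2, 4↦6, 5↦4, 6↦5]  zeros at y ∈ ∅
Collecting zeros: affine points = {(2, 6)}.
Total count |C(F_7)_aff| = 1.


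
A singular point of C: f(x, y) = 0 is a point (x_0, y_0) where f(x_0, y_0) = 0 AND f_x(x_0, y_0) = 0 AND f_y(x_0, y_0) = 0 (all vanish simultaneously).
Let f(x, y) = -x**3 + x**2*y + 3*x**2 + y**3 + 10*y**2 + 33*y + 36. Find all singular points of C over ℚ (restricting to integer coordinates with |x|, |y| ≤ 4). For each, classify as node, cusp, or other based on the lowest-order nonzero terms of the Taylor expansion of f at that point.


Singular points: {(0, -3)}; classification: cusp.

Compute partial derivatives:
  f_x = -3*x**2 + 2*x*y + 6*x.
  f_y = x**2 + 3*y**2 + 20*y + 33.
Scan x_0 ∈ {−4, ..., 4}. For each x_0, f_y(x_0, y) is a polynomial in y; find its integer roots y ∈ {−4, ..., 4}, then test f_x and f at those candidates.
  x = -4: f_y(-4, y) = 3*y**2 + 20*y + 49; no integer root y with |y| ≤ 4.
  x = -3: f_y(-3, y) = 3*y**2 + 20*y + 42; no integer root y with |y| ≤ 4.
  x = -2: f_y(-2, y) = 3*y**2 + 20*y + 37; no integer root y with |y| ≤ 4.
  x = -1: f_y(-1, y) = 3*y**2 + 20*y + 34; no integer root y with |y| ≤ 4.
  x = 0: f_y(0, y) = 3*y**2 + 20*y + 33; vanishes at y ∈ {-3}. (0, -3): f_x = 0, f = 0 — SINGULAR.
  x = 1: f_y(1, y) = 3*y**2 + 20*y + 34; no integer root y with |y| ≤ 4.
  x = 2: f_y(2, y) = 3*y**2 + 20*y + 37; no integer root y with |y| ≤ 4.
  x = 3: f_y(3, y) = 3*y**2 + 20*y + 42; no integer root y with |y| ≤ 4.
  x = 4: f_y(4, y) = 3*y**2 + 20*y + 49; no integer root y with |y| ≤ 4.
Only singular point on the grid: (0, -3).
Classify: substitute x = 0 + u, y = -3 + v and expand: f = -u**3 + u**2*v + v**3 + v**2.
No constant or linear terms (consistent with a singular point). Quadratic part: v**2. Cubic part: -u**3 + u**2*v + v**3.
The quadratic part v**2 is a perfect square, so there is a single (double) tangent line v = 0, i.e. y = -3. Restricting the cubic part to that line (v = 0) leaves -u**3 ≠ 0, so f is not divisible by v and the branch is v² ≈ u**3 to lowest order — this is a cusp.
Classification: cusp.


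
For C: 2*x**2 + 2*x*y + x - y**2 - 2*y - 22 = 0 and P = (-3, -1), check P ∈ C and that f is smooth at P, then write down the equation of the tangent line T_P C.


Tangent line at P: -13*x - 6*y - 45 = 0.

Step 1: f(-3, -1) = 0, so P lies on C.
Step 2: partial derivatives
  f_x(x, y) = 4*x + 2*y + 1, f_y(x, y) = 2*x - 2*y - 2.
  f_x(P) = -13, f_y(P) = -6 (gradient nonzero, so P is smooth).
Step 3: tangent line at P: -13·(x − -3) + -6·(y − -1) = 0.
Expanding: -13*x - 6*y - 45 = 0.


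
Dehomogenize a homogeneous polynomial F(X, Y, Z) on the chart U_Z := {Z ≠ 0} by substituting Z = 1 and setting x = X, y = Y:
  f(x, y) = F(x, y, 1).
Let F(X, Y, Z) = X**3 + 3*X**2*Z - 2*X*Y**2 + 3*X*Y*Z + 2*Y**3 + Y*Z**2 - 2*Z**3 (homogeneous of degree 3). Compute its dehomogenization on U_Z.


f(x, y) = x**3 + 3*x**2 - 2*x*y**2 + 3*x*y + 2*y**3 + y - 2

On U_Z we set Z = 1. Each monomial c·X^i·Y^j·Z^k in F becomes c·x^i·y^j·1^k = c·x^i·y^j.
Substituting Z = 1: F(X, Y, 1) = x**3 + 3*x**2 - 2*x*y**2 + 3*x*y + 2*y**3 + y - 2.
Note: deg(f) ≤ deg(F) = 3; strict inequality happens when F is divisible by Z (lost terms).


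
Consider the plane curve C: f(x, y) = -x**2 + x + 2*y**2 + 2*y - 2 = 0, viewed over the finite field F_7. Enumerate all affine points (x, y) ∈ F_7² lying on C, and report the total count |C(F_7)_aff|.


Affine F_7-points: {(2, 1), (2, 5), (4, 0), (4, 6), (6, 1), (6, 5)}; count = 6.

For each of the 49 pairs (x, y) ∈ F_7², evaluate f(x, y) mod 7. Record the zeros.
  x = 0: [0↦5, 1↦2, 2↦3, 3↦1, 4↦3, 5↦2, 6↦5]  zeros at y ∈ ∅
  x = 1: [0↦5, 1↦2, 2↦3, 3↦1, 4↦3, 5↦2, 6↦5]  zeros at y ∈ ∅
  x = 2: [0↦3, 1↦0, 2↦1, 3↦6, 4↦1, 5↦0, 6↦3]  zeros at y ∈ {1, 5}
  x = 3: [0↦6, 1↦3, 2↦4, 3↦2, 4↦4, 5↦3, 6↦6]  zeros at y ∈ ∅
  x = 4: [0↦0, 1↦4, 2↦5, 3↦3, 4↦5, 5↦4, 6↦0]  zeros at y ∈ {0, 6}
  x = 5: [0↦6, 1↦3, 2↦4, 3↦2, 4↦4, 5↦3, 6↦6]  zeros at y ∈ ∅
  x = 6: [0↦3, 1↦0, 2↦1, 3↦6, 4↦1, 5↦0, 6↦3]  zeros at y ∈ {1, 5}
Collecting zeros: affine points = {(2, 1), (2, 5), (4, 0), (4, 6), (6, 1), (6, 5)}.
Total count |C(F_7)_aff| = 6.


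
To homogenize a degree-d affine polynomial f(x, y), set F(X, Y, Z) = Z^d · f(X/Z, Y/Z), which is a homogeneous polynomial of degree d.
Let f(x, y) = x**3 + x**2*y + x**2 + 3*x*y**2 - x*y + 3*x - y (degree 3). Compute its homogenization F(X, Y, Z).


F(X, Y, Z) = X**3 + X**2*Y + X**2*Z + 3*X*Y**2 - X*Y*Z + 3*X*Z**2 - Y*Z**2

deg(f) = 3.
Substitute x = X/Z, y = Y/Z into f, then multiply by Z^3.
  monomial 1·x^3·y^0 ↦ 1·X^3·Y^0·Z^0.
  monomial 1·x^2·y^1 ↦ 1·X^2·Y^1·Z^0.
  monomial 1·x^2·y^0 ↦ 1·X^2·Y^0·Z^1.
  monomial 3·x^1·y^2 ↦ 3·X^1·Y^2·Z^0.
  monomial -1·x^1·y^1 ↦ -1·X^1·Y^1·Z^1.
  monomial 3·x^1·y^0 ↦ 3·X^1·Y^0·Z^2.
  monomial -1·x^0·y^1 ↦ -1·X^0·Y^1·Z^2.
Collecting: F(X, Y, Z) = X**3 + X**2*Y + X**2*Z + 3*X*Y**2 - X*Y*Z + 3*X*Z**2 - Y*Z**2.


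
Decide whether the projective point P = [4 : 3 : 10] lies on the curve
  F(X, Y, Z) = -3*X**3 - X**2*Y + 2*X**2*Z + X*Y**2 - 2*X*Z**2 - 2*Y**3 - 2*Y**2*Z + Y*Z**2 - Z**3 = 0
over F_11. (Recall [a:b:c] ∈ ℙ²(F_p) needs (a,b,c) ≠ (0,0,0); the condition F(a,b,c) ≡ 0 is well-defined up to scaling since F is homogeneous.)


F(4,3,10) ≡ 10 (mod 11); P is NOT on the curve.

Evaluate F(4, 3, 10) term-by-term (mod 11).
  -3*X**3 ↦ -3·64·1·1 = -192
  -X**2*Y ↦ -1·16·3·1 = -48
  2*X**2*Z ↦ 2·16·1·10 = 320
  X*Y**2 ↦ 1·4·9·1 = 36
  -2*X*Z**2 ↦ -2·4·1·100 = -800
  -2*Y**3 ↦ -2·1·27·1 = -54
  -2*Y**2*Z ↦ -2·1·9·10 = -180
  Y*Z**2 ↦ 1·1·3·100 = 300
  -Z**3 ↦ -1·1·1·1000 = -1000
Sum: F(4, 3, 10) = (-192) + (-48) + (320) + (36) + (-800) + (-54) + (-180) + (300) + (-1000) = -1618.
Reducing mod 11: -1618 ≡ 10 (mod 11).
Since F(a, b, c) ≡ 10 ≠ 0 (mod 11), P does NOT lie on the curve.


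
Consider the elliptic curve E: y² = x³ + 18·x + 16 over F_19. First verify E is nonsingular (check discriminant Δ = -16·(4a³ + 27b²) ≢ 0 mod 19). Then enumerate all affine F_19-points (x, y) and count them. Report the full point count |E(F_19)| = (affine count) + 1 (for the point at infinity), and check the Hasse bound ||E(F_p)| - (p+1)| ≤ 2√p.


Affine points = {(0, 4), (0, 15), (1, 4), (1, 15), (4, 0), (6, 6), (6, 13), (8, 8), (8, 11), (11, 5), (11, 14), (16, 7), (16, 12), (18, 4), (18, 15)}; affine count = 15; |E(F_19)| = 16.

Discriminant check: Δ ∝ 4a³ + 27b² = 4·18³ + 27·16² = 4·5832 + 27·256 ≡ 11 (mod 19). Nonzero ⇒ E is nonsingular.
For each x ∈ F_19, compute rhs = x³ + 18·x + 16 mod 19, then count y ∈ F_19 with y² ≡ rhs.
  x = 0: rhs = 16, matching y values: 4, 15 (2 points).
  x = 1: rhs = 16, matching y values: 4, 15 (2 points).
  x = 2: rhs = 3, matching y values: none (0 points).
  x = 3: rhs = 2, matching y values: none (0 points).
  x = 4: rhs = 0, matching y values: 0 (1 points).
  x = 5: rhs = 3, matching y values: none (0 points).
  x = 6: rhs = 17, matching y values: 6, 13 (2 points).
  x = 7: rhs = 10, matching y values: none (0 points).
  x = 8: rhs = 7, matching y values: 8, 11 (2 points).
  x = 9: rhs = 14, matching y values: none (0 points).
  x = 10: rhs = 18, matching y values: none (0 points).
  x = 11: rhs = 6, matching y values: 5, 14 (2 points).
  x = 12: rhs = 3, matching y values: none (0 points).
  x = 13: rhs = 15, matching y values: none (0 points).
  x = 14: rhs = 10, matching y values: none (0 points).
  x = 15: rhs = 13, matching y values: none (0 points).
  x = 16: rhs = 11, matching y values: 7, 12 (2 points).
  x = 17: rhs = 10, matching y values: none (0 points).
  x = 18: rhs = 16, matching y values: 4, 15 (2 points).
Total affine count: 15.
Full point count |E(F_19)| = 15 + 1 = 16.
Hasse bound: |16 − (19+1)| = |-4| = 4 ≤ 2√19 ≈ 8.7178 ✓.


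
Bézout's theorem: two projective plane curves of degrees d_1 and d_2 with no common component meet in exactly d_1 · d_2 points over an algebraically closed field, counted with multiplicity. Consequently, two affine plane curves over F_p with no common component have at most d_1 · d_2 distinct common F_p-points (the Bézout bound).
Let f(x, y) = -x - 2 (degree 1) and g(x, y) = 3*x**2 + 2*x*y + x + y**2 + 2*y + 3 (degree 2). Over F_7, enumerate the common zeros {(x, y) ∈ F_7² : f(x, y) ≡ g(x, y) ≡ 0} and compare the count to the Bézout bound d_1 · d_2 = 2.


Common zeros: {(5, 4), (5, 5)}; count = 2; Bézout bound = 2.

deg(f) = 1, deg(g) = 2, so Bézout bound = 2.
Scan x ∈ F_7. For each x, list the y ∈ F_7 with f(x, y) ≡ 0 and those with g(x, y) ≡ 0 (mod 7); the common zeros in that column are the intersection.
  x = 0: f ≡ 0 at y ∈ ∅; g ≡ 0 at y ∈ ∅; common: ∅.
  x = 1: f ≡ 0 at y ∈ ∅; g ≡ 0 at y ∈ {0, 3}; common: ∅.
  x = 2: f ≡ 0 at y ∈ ∅; g ≡ 0 at y ∈ ∅; common: ∅.
  x = 3: f ≡ 0 at y ∈ ∅; g ≡ 0 at y ∈ {1, 5}; common: ∅.
  x = 4: f ≡ 0 at y ∈ ∅; g ≡ 0 at y ∈ ∅; common: ∅.
  x = 5: f ≡ 0 at y ∈ {0, 1, 2, 3, 4, 5, 6}; g ≡ 0 at y ∈ {4, 5}; common: {4, 5}.
  x = 6: f ≡ 0 at y ∈ ∅; g ≡ 0 at y ∈ {3, 4}; common: ∅.
Collecting: common zeros = {(5, 4), (5, 5)}, so the count is 2.
Comparison with the Bézout bound: 2 ≤ 2 = deg(f)·deg(g), as expected for curves with no common component (the bound is attained).


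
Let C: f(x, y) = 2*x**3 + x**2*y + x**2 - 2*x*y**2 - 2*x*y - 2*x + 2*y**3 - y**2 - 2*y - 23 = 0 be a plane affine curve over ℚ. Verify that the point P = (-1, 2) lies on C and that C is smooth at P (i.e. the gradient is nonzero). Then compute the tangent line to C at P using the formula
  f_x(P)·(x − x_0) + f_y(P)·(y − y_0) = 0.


Tangent line at P: -14*x + 29*y - 72 = 0.

Step 1: f(-1, 2) = 0, so P lies on C.
Step 2: partial derivatives
  f_x(x, y) = 6*x**2 + 2*x*y + 2*x - 2*y**2 - 2*y - 2, f_y(x, y) = x**2 - 4*x*y - 2*x + 6*y**2 - 2*y - 2.
  f_x(P) = -14, f_y(P) = 29 (gradient nonzero, so P is smooth).
Step 3: tangent line at P: -14·(x − -1) + 29·(y − 2) = 0.
Expanding: -14*x + 29*y - 72 = 0.


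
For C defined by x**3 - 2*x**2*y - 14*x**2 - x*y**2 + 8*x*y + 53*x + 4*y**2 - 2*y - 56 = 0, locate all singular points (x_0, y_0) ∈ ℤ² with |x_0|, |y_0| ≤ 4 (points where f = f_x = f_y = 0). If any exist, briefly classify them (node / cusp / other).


Singular points: {(3, -2)}; classification: node.

Compute partial derivatives:
  f_x = 3*x**2 - 4*x*y - 28*x - y**2 + 8*y + 53.
  f_y = -2*x**2 - 2*x*y + 8*x + 8*y - 2.
Scan x_0 ∈ {−4, ..., 4}. For each x_0, f_y(x_0, y) is a polynomial in y; find its integer roots y ∈ {−4, ..., 4}, then test f_x and f at those candidates.
  x = -4: f_y(-4, y) = 16*y - 66; no integer root y with |y| ≤ 4.
  x = -3: f_y(-3, y) = 14*y - 44; no integer root y with |y| ≤ 4.
  x = -2: f_y(-2, y) = 12*y - 26; no integer root y with |y| ≤ 4.
  x = -1: f_y(-1, y) = 10*y - 12; no integer root y with |y| ≤ 4.
  x = 0: f_y(0, y) = 8*y - 2; no integer root y with |y| ≤ 4.
  x = 1: f_y(1, y) = 6*y + 4; no integer root y with |y| ≤ 4.
  x = 2: f_y(2, y) = 4*y + 6; no integer root y with |y| ≤ 4.
  x = 3: f_y(3, y) = 2*y + 4; vanishes at y ∈ {-2}. (3, -2): f_x = 0, f = 0 — SINGULAR.
  x = 4: f_y(4, y) = -2; no integer root y with |y| ≤ 4.
Only singular point on the grid: (3, -2).
Classify: substitute x = 3 + u, y = -2 + v and expand: f = u**3 - 2*u**2*v - u**2 - u*v**2 + v**2.
No constant or linear terms (consistent with a singular point). Quadratic part: -u**2 + v**2. Cubic part: u**3 - 2*u**2*v - u*v**2.
The quadratic part v**2 - u**2 = (v − u)(v + u) splits into two distinct linear factors, so there are two distinct tangent lines y − -2 = ±(x − 3) — this is a node (ordinary double point).
Classification: node.


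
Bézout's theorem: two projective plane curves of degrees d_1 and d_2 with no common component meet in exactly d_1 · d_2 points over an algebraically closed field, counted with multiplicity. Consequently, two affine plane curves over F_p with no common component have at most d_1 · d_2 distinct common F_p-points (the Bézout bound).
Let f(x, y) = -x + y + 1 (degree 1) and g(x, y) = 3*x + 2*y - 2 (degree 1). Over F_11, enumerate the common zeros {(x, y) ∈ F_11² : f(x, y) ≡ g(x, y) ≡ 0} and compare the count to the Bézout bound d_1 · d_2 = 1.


Common zeros: {(3, 2)}; count = 1; Bézout bound = 1.

deg(f) = 1, deg(g) = 1, so Bézout bound = 1.
Scan x ∈ F_11. For each x, list the y ∈ F_11 with f(x, y) ≡ 0 and those with g(x, y) ≡ 0 (mod 11); the common zeros in that column are the intersection.
  x = 0: f ≡ 0 at y ∈ {10}; g ≡ 0 at y ∈ {1}; common: ∅.
  x = 1: f ≡ 0 at y ∈ {0}; g ≡ 0 at y ∈ {5}; common: ∅.
  x = 2: f ≡ 0 at y ∈ {1}; g ≡ 0 at y ∈ {9}; common: ∅.
  x = 3: f ≡ 0 at y ∈ {2}; g ≡ 0 at y ∈ {2}; common: {2}.
  x = 4: f ≡ 0 at y ∈ {3}; g ≡ 0 at y ∈ {6}; common: ∅.
  x = 5: f ≡ 0 at y ∈ {4}; g ≡ 0 at y ∈ {10}; common: ∅.
  x = 6: f ≡ 0 at y ∈ {5}; g ≡ 0 at y ∈ {3}; common: ∅.
  x = 7: f ≡ 0 at y ∈ {6}; g ≡ 0 at y ∈ {7}; common: ∅.
  x = 8: f ≡ 0 at y ∈ {7}; g ≡ 0 at y ∈ {0}; common: ∅.
  x = 9: f ≡ 0 at y ∈ {8}; g ≡ 0 at y ∈ {4}; common: ∅.
  x = 10: f ≡ 0 at y ∈ {9}; g ≡ 0 at y ∈ {8}; common: ∅.
Collecting: common zeros = {(3, 2)}, so the count is 1.
Comparison with the Bézout bound: 1 ≤ 1 = deg(f)·deg(g), as expected for curves with no common component (the bound is attained).


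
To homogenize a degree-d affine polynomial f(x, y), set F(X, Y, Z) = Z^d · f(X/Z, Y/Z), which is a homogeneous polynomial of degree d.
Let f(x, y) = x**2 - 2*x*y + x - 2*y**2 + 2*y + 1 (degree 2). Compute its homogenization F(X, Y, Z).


F(X, Y, Z) = X**2 - 2*X*Y + X*Z - 2*Y**2 + 2*Y*Z + Z**2

deg(f) = 2.
Substitute x = X/Z, y = Y/Z into f, then multiply by Z^2.
  monomial 1·x^2·y^0 ↦ 1·X^2·Y^0·Z^0.
  monomial -2·x^1·y^1 ↦ -2·X^1·Y^1·Z^0.
  monomial 1·x^1·y^0 ↦ 1·X^1·Y^0·Z^1.
  monomial -2·x^0·y^2 ↦ -2·X^0·Y^2·Z^0.
  monomial 2·x^0·y^1 ↦ 2·X^0·Y^1·Z^1.
  monomial 1·x^0·y^0 ↦ 1·X^0·Y^0·Z^2.
Collecting: F(X, Y, Z) = X**2 - 2*X*Y + X*Z - 2*Y**2 + 2*Y*Z + Z**2.


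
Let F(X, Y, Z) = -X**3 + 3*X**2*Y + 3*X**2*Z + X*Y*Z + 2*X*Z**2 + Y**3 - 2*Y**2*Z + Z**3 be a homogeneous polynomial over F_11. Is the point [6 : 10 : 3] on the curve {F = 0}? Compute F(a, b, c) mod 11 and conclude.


F(6,10,3) ≡ 0 (mod 11); P is on the curve.

Evaluate F(6, 10, 3) term-by-term (mod 11).
  -X**3 ↦ -1·216·1·1 = -216
  3*X**2*Y ↦ 3·36·10·1 = 1080
  3*X**2*Z ↦ 3·36·1·3 = 324
  X*Y*Z ↦ 1·6·10·3 = 180
  2*X*Z**2 ↦ 2·6·1·9 = 108
  Y**3 ↦ 1·1·1000·1 = 1000
  -2*Y**2*Z ↦ -2·1·100·3 = -600
  Z**3 ↦ 1·1·1·27 = 27
Sum: F(6, 10, 3) = (-216) + (1080) + (324) + (180) + (108) + (1000) + (-600) + (27) = 1903.
Reducing mod 11: 1903 ≡ 0 (mod 11).
Since F(a, b, c) ≡ 0 (mod 11), P lies on the curve.


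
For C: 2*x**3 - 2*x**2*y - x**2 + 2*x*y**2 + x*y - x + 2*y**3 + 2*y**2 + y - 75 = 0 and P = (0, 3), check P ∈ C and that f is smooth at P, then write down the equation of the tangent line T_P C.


Tangent line at P: 20*x + 67*y - 201 = 0.

Step 1: f(0, 3) = 0, so P lies on C.
Step 2: partial derivatives
  f_x(x, y) = 6*x**2 - 4*x*y - 2*x + 2*y**2 + y - 1, f_y(x, y) = -2*x**2 + 4*x*y + x + 6*y**2 + 4*y + 1.
  f_x(P) = 20, f_y(P) = 67 (gradient nonzero, so P is smooth).
Step 3: tangent line at P: 20·(x − 0) + 67·(y − 3) = 0.
Expanding: 20*x + 67*y - 201 = 0.


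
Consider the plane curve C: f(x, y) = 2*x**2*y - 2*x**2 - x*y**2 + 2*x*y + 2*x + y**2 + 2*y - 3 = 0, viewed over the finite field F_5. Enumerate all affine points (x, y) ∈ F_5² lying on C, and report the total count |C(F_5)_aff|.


Affine F_5-points: {(0, 1), (0, 2), (1, 3), (3, 0), (3, 3), (4, 2)}; count = 6.

For each of the 25 pairs (x, y) ∈ F_5², evaluate f(x, y) mod 5. Record the zeros.
  x = 0: [0↦2, 1↦0, 2↦0, 3↦2, 4↦1]  zeros at y ∈ {1, 2}
  x = 1: [0↦2, 1↦3, 2↦4, 3↦0, 4↦1]  zeros at y ∈ {3}
  x = 2: [0↦3, 1↦1, 2↦2, 3↦1, 4↦3]  zeros at y ∈ ∅
  x = 3: [0↦0, 1↦4, 2↦4, 3↦0, 4↦2]  zeros at y ∈ {0, 3}
  x = 4: [0↦3, 1↦2, 2↦0, 3↦2, 4↦3]  zeros at y ∈ {2}
Collecting zeros: affine points = {(0, 1), (0, 2), (1, 3), (3, 0), (3, 3), (4, 2)}.
Total count |C(F_5)_aff| = 6.


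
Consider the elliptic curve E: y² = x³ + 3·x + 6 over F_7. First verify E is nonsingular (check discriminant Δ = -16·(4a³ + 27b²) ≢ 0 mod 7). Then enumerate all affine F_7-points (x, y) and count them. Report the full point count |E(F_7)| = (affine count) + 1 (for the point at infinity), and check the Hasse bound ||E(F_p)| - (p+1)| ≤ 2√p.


Affine points = {(3, 0), (6, 3), (6, 4)}; affine count = 3; |E(F_7)| = 4.

Discriminant check: Δ ∝ 4a³ + 27b² = 4·3³ + 27·6² = 4·27 + 27·36 ≡ 2 (mod 7). Nonzero ⇒ E is nonsingular.
For each x ∈ F_7, compute rhs = x³ + 3·x + 6 mod 7, then count y ∈ F_7 with y² ≡ rhs.
  x = 0: rhs = 6, matching y values: none (0 points).
  x = 1: rhs = 3, matching y values: none (0 points).
  x = 2: rhs = 6, matching y values: none (0 points).
  x = 3: rhs = 0, matching y values: 0 (1 points).
  x = 4: rhs = 5, matching y values: none (0 points).
  x = 5: rhs = 6, matching y values: none (0 points).
  x = 6: rhs = 2, matching y values: 3, 4 (2 points).
Total affine count: 3.
Full point count |E(F_7)| = 3 + 1 = 4.
Hasse bound: |4 − (7+1)| = |-4| = 4 ≤ 2√7 ≈ 5.2915 ✓.


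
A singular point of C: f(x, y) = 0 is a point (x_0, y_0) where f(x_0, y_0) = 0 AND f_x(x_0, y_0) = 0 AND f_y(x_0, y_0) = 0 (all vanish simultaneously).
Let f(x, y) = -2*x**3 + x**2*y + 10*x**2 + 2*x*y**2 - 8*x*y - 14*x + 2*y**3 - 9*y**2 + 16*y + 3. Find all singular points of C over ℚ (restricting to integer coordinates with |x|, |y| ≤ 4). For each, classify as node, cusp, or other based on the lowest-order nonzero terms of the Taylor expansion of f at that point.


Singular points: {(2, 1)}; classification: node.

Compute partial derivatives:
  f_x = -6*x**2 + 2*x*y + 20*x + 2*y**2 - 8*y - 14.
  f_y = x**2 + 4*x*y - 8*x + 6*y**2 - 18*y + 16.
Scan x_0 ∈ {−4, ..., 4}. For each x_0, f_y(x_0, y) is a polynomial in y; find its integer roots y ∈ {−4, ..., 4}, then test f_x and f at those candidates.
  x = -4: f_y(-4, y) = 6*y**2 - 34*y + 64; no integer root y with |y| ≤ 4.
  x = -3: f_y(-3, y) = 6*y**2 - 30*y + 49; no integer root y with |y| ≤ 4.
  x = -2: f_y(-2, y) = 6*y**2 - 26*y + 36; no integer root y with |y| ≤ 4.
  x = -1: f_y(-1, y) = 6*y**2 - 22*y + 25; no integer root y with |y| ≤ 4.
  x = 0: f_y(0, y) = 6*y**2 - 18*y + 16; no integer root y with |y| ≤ 4.
  x = 1: f_y(1, y) = 6*y**2 - 14*y + 9; no integer root y with |y| ≤ 4.
  x = 2: f_y(2, y) = 6*y**2 - 10*y + 4; vanishes at y ∈ {1}. (2, 1): f_x = 0, f = 0 — SINGULAR.
  x = 3: f_y(3, y) = 6*y**2 - 6*y + 1; no integer root y with |y| ≤ 4.
  x = 4: f_y(4, y) = 6*y**2 - 2*y; vanishes at y ∈ {0}. (4, 0): f_x = -30 ≠ 0.
Only singular point on the grid: (2, 1).
Classify: substitute x = 2 + u, y = 1 + v and expand: f = -2*u**3 + u**2*v - u**2 + 2*u*v**2 + 2*v**3 + v**2.
No constant or linear terms (consistent with a singular point). Quadratic part: -u**2 + v**2. Cubic part: -2*u**3 + u**2*v + 2*u*v**2 + 2*v**3.
The quadratic part v**2 - u**2 = (v − u)(v + u) splits into two distinct linear factors, so there are two distinct tangent lines y − 1 = ±(x − 2) — this is a node (ordinary double point).
Classification: node.


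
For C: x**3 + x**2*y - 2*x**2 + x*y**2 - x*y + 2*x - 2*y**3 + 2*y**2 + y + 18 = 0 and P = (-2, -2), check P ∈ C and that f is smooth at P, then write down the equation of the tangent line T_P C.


Tangent line at P: 36*x - 17*y + 38 = 0.

Step 1: f(-2, -2) = 0, so P lies on C.
Step 2: partial derivatives
  f_x(x, y) = 3*x**2 + 2*x*y - 4*x + y**2 - y + 2, f_y(x, y) = x**2 + 2*x*y - x - 6*y**2 + 4*y + 1.
  f_x(P) = 36, f_y(P) = -17 (gradient nonzero, so P is smooth).
Step 3: tangent line at P: 36·(x − -2) + -17·(y − -2) = 0.
Expanding: 36*x - 17*y + 38 = 0.


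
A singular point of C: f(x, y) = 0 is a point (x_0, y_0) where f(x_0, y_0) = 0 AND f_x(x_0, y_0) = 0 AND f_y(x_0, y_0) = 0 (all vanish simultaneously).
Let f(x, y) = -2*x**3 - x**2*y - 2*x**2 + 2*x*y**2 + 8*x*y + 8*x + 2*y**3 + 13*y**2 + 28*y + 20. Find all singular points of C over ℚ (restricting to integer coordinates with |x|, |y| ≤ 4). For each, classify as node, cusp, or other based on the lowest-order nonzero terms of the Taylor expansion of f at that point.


Singular points: {(0, -2)}; classification: cusp.

Compute partial derivatives:
  f_x = -6*x**2 - 2*x*y - 4*x + 2*y**2 + 8*y + 8.
  f_y = -x**2 + 4*x*y + 8*x + 6*y**2 + 26*y + 28.
Scan x_0 ∈ {−4, ..., 4}. For each x_0, f_y(x_0, y) is a polynomial in y; find its integer roots y ∈ {−4, ..., 4}, then test f_x and f at those candidates.
  x = -4: f_y(-4, y) = 6*y**2 + 10*y - 20; no integer root y with |y| ≤ 4.
  x = -3: f_y(-3, y) = 6*y**2 + 14*y - 5; no integer root y with |y| ≤ 4.
  x = -2: f_y(-2, y) = 6*y**2 + 18*y + 8; no integer root y with |y| ≤ 4.
  x = -1: f_y(-1, y) = 6*y**2 + 22*y + 19; no integer root y with |y| ≤ 4.
  x = 0: f_y(0, y) = 6*y**2 + 26*y + 28; vanishes at y ∈ {-2}. (0, -2): f_x = 0, f = 0 — SINGULAR.
  x = 1: f_y(1, y) = 6*y**2 + 30*y + 35; no integer root y with |y| ≤ 4.
  x = 2: f_y(2, y) = 6*y**2 + 34*y + 40; vanishes at y ∈ {-4}. (2, -4): f_x = -8 ≠ 0.
  x = 3: f_y(3, y) = 6*y**2 + 38*y + 43; no integer root y with |y| ≤ 4.
  x = 4: f_y(4, y) = 6*y**2 + 42*y + 44; no integer root y with |y| ≤ 4.
Only singular point on the grid: (0, -2).
Classify: substitute x = 0 + u, y = -2 + v and expand: f = -2*u**3 - u**2*v + 2*u*v**2 + 2*v**3 + v**2.
No constant or linear terms (consistent with a singular point). Quadratic part: v**2. Cubic part: -2*u**3 - u**2*v + 2*u*v**2 + 2*v**3.
The quadratic part v**2 is a perfect square, so there is a single (double) tangent line v = 0, i.e. y = -2. Restricting the cubic part to that line (v = 0) leaves -2*u**3 ≠ 0, so f is not divisible by v and the branch is v² ≈ 2*u**3 to lowest order — this is a cusp.
Classification: cusp.
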